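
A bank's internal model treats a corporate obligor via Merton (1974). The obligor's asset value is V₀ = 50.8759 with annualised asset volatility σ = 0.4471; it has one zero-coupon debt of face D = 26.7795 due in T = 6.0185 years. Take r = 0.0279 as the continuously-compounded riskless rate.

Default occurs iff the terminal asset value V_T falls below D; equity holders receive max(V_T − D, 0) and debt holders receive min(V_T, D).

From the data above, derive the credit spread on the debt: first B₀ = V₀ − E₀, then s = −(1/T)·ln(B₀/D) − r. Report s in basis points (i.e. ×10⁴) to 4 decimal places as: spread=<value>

Work the structural quantities from V₀ = 50.8759 against face 26.7795:
d₁ = [ln(V₀/D) + (r + σ²/2)T] / (σ√T)
   = [ln(50.8759/26.7795) + (0.0279 + 0.5·0.4471²)·6.0185] / (0.4471·√6.0185)
   = [0.641753 + 0.769460] / 1.096854 = 1.286601
d₂ = d₁ − σ√T = 1.286601 − 1.096854 = 0.189747
N(d₁) = 0.900883,  N(d₂) = 0.575246,  e^(−rT) = 0.845425
E₀ = V₀·N(d₁) − D·e^(−rT)·N(d₂)
   = 50.8759·0.900883 − 26.7795·0.845425·0.575246 = 32.809642
B₀ = V₀ − E₀ = 50.8759 − 32.809642 = 18.066258
spread = −(1/T)·ln(B₀/D) − r = −(1/6.0185)·ln(18.066258/26.7795) − 0.0279 = 0.03749681
in basis points: 0.03749681 × 10⁴ = 374.9681 bp

spread=374.9681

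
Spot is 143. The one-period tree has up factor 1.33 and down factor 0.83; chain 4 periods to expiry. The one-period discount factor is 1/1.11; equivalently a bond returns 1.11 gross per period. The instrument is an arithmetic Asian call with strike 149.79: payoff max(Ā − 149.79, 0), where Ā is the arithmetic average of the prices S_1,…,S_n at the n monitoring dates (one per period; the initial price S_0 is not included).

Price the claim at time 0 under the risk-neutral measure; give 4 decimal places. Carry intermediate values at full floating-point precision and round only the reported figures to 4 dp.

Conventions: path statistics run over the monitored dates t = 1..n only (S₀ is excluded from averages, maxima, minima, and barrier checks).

price = 30.1763

Under the martingale measure an up-move has probability p* = 0.5600; value the claim as the probability-weighted average of per-path payoffs, discounted 4 periods at R = 1.11.
Enumerate all 2^4 = 16 price paths (U = up ×1.33, D = down ×0.83); each path with k up-moves has probability p*^k·(1−p*)^(4−k).
DDDD: Ā=91.7084, payoff=0.0000, prob=0.037481
UDDD: Ā=146.9544, payoff=0.0000, prob=0.047703
DUDD: Ā=129.0794, payoff=0.0000, prob=0.047703
UUDD: Ā=206.8381, payoff=57.0481, prob=0.060713
DDUD: Ā=114.2432, payoff=0.0000, prob=0.047703
UDUD: Ā=183.0644, payoff=33.2744, prob=0.060713
DUUD: Ā=165.1894, payoff=15.3994, prob=0.060713
UUUD: Ā=264.7011, payoff=114.9111, prob=0.077271
DDDU: Ā=101.9291, payoff=0.0000, prob=0.047703
UDDU: Ā=163.3322, payoff=13.5422, prob=0.060713
DUDU: Ā=145.4572, payoff=0.0000, prob=0.060713
UUDU: Ā=233.0820, payoff=83.2920, prob=0.077271
DDUU: Ā=130.6209, payoff=0.0000, prob=0.060713
UDUU: Ā=209.3082, payoff=59.5182, prob=0.077271
DUUU: Ā=191.4332, payoff=41.6432, prob=0.077271
UUUU: Ā=306.7545, payoff=156.9645, prob=0.098345
Price = Σ prob·payoff / R^4 = 45.809747 / 1.518070 = 30.1763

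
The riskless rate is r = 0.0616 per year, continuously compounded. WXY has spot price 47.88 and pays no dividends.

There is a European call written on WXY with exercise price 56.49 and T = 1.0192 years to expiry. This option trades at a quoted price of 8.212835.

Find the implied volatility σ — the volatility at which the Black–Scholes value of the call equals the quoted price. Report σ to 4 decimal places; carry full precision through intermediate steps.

At σ = 0.5281 the Black–Scholes value reproduces the quote:
σ√T = 0.5281·√1.0192 = 0.533146
d₁ = (ln(S/K) + (r+σ²/2)T) / (σ√T) = (ln(47.88/56.49) + (0.0616+0.5281²/2)·1.0192) / 0.533146 = (-0.165366 + 0.204905) / 0.533146 = 0.074162
d₂ = d₁ − σ√T = 0.074162 − 0.533146 = -0.458984
e^{−rT} = 0.939148
N(d₁) = 0.529559,  N(d₂) = 0.323123
V = S·N(d₁) − K·e^{−rT}·N(d₂) = 25.355296 − 17.142461 = 8.212835 (equal to the quote); since ∂V/∂σ > 0 for all σ, the implied volatility is unique

sigma = 0.5281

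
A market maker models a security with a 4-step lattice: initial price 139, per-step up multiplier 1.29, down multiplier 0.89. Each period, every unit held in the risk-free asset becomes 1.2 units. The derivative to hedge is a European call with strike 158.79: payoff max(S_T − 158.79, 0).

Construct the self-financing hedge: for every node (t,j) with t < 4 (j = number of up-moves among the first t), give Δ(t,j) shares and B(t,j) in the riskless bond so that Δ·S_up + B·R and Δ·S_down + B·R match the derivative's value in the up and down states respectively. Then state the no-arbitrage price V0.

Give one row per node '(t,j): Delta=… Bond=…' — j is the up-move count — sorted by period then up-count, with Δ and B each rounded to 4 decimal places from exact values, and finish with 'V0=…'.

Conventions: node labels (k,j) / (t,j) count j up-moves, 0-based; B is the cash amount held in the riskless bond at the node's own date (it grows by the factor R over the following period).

Arbitrage-free pricing uses the up-move probability p* = (R−d)/(u−d) = 0.7750, discounting each step at R = 1.2.
Expiry values: V(4,0)=0.0000, V(4,1)=0.0000, V(4,2)=24.4306, V(4,3)=106.7769, V(4,4)=226.1328
Node (3,0) S=97.9907: V=(p*·0.0000+(1−p*)·0.0000)/1.2=0.0000; Δ=(0.0000−0.0000)/(126.4080−87.2117)=0.0000; B=V−Δ·S=0.0000
Node (3,1) S=142.0315: V=(p*·24.4306+(1−p*)·0.0000)/1.2=15.7781; Δ=(24.4306−0.0000)/(183.2206−126.4080)=0.4300; B=V−Δ·S=-45.2984
Node (3,2) S=205.8658: V=(p*·106.7769+(1−p*)·24.4306)/1.2=73.5408; Δ=(106.7769−24.4306)/(265.5669−183.2206)=1.0000; B=V−Δ·S=-132.3250
Node (3,3) S=298.3898: V=(p*·226.1328+(1−p*)·106.7769)/1.2=166.0648; Δ=(226.1328−106.7769)/(384.9228−265.5669)=1.0000; B=V−Δ·S=-132.3250
Node (2,0) S=110.1019: V=(p*·15.7781+(1−p*)·0.0000)/1.2=10.1900; Δ=(15.7781−0.0000)/(142.0315−97.9907)=0.3583; B=V−Δ·S=-29.2552
Node (2,1) S=159.5859: V=(p*·73.5408+(1−p*)·15.7781)/1.2=50.4535; Δ=(73.5408−15.7781)/(205.8658−142.0315)=0.9049; B=V−Δ·S=-93.9533
Node (2,2) S=231.3099: V=(p*·166.0648+(1−p*)·73.5408)/1.2=121.0391; Δ=(166.0648−73.5408)/(298.3898−205.8658)=1.0000; B=V−Δ·S=-110.2708
Node (1,0) S=123.7100: V=(p*·50.4535+(1−p*)·10.1900)/1.2=34.4952; Δ=(50.4535−10.1900)/(159.5859−110.1019)=0.8137; B=V−Δ·S=-66.1635
Node (1,1) S=179.3100: V=(p*·121.0391+(1−p*)·50.4535)/1.2=87.6311; Δ=(121.0391−50.4535)/(231.3099−159.5859)=0.9841; B=V−Δ·S=-88.8328
Node (0,0) S=139.0000: V=(p*·87.6311+(1−p*)·34.4952)/1.2=63.0629; Δ=(87.6311−34.4952)/(179.3100−123.7100)=0.9557; B=V−Δ·S=-69.7769
As a check, the time-0 holding Δ(0,0)·S0 + B(0,0) comes to 63.0629 — exactly V0.

(0,0): Delta=0.9557 Bond=-69.7769
(1,0): Delta=0.8137 Bond=-66.1635
(1,1): Delta=0.9841 Bond=-88.8328
(2,0): Delta=0.3583 Bond=-29.2552
(2,1): Delta=0.9049 Bond=-93.9533
(2,2): Delta=1.0000 Bond=-110.2708
(3,0): Delta=0.0000 Bond=0.0000
(3,1): Delta=0.4300 Bond=-45.2984
(3,2): Delta=1.0000 Bond=-132.3250
(3,3): Delta=1.0000 Bond=-132.3250
V0=63.0629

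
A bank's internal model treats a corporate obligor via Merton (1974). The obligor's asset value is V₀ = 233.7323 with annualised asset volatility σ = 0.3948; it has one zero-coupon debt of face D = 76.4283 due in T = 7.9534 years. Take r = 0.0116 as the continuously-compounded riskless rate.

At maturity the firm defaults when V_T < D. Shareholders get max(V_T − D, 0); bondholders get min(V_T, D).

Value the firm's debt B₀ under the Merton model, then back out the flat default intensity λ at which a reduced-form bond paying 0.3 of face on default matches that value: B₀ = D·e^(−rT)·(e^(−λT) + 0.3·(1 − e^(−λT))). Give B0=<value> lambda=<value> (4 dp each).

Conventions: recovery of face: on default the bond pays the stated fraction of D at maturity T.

B0=60.6418 lambda=0.0258

With assets at 233.7323 and a single debt payment of 76.4283 at 7.9534 years:
d₁ = [ln(V₀/D) + (r + σ²/2)T] / (σ√T)
   = [ln(233.7323/76.4283) + (0.0116 + 0.5·0.3948²)·7.9534] / (0.3948·√7.9534)
   = [1.117823 + 0.712096] / 1.113406 = 1.643533
d₂ = d₁ − σ√T = 1.643533 − 1.113406 = 0.530127
N(d₁) = 0.949864,  N(d₂) = 0.701988,  e^(−rT) = 0.911869
E₀ = V₀·N(d₁) − D·e^(−rT)·N(d₂)
   = 233.7323·0.949864 − 76.4283·0.911869·0.701988 = 173.090468
B₀ = V₀ − E₀ = 233.7323 − 173.090468 = 60.641832
e^(−λT) = (B₀·e^(rT)/D − 0.3)/(1 − 0.3) = (60.6418·1.096649/76.4283 − 0.3)/0.7 = 0.81447574
λ = −ln(0.81447574)/7.9534 = 0.025802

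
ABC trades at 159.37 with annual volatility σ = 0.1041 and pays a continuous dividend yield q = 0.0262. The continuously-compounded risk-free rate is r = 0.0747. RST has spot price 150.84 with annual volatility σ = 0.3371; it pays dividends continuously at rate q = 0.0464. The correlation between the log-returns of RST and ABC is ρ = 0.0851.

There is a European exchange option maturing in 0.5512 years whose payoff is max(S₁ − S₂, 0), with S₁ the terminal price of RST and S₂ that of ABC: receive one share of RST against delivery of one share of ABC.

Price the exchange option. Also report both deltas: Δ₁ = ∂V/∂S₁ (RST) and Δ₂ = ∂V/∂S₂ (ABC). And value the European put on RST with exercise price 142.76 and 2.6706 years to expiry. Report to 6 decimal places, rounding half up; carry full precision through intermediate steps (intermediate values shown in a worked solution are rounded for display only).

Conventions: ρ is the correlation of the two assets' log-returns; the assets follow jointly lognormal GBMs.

σ_eff = √(σ₁² + σ₂² − 2ρσ₁σ₂) = √(0.3371² + 0.1041² − 2·0.0851·0.3371·0.1041) = 0.344239
d₁ = (ln(S₁/S₂) + (q₂ − q₁ + σ_eff²/2)T) / (σ_eff√T) = (ln(150.84/159.37) + (0.0262 − 0.0464 + 0.059250)·0.5512) / 0.255573 = -0.131017
d₂ = d₁ − σ_eff√T = -0.131017 − 0.255573 = -0.386590
N(d₁) = 0.447881,  N(d₂) = 0.349530
V = S₁·e^{−q₁T}·N(d₁) − S₂·e^{−q₂T}·N(d₂) = 65.852424 − 54.905918 = 10.946506
Δ₁ = e^{−q₁T}·N(d₁) = 0.436571;  Δ₂ = −e^{−q₂T}·N(d₂) = -0.344519
[vanilla: RST put K=142.76]
σ√T = 0.3371·√2.6706 = 0.550888
d₁ = (ln(S/K) + (r−q+σ²/2)T) / (σ√T) = (ln(150.84/142.76) + (0.0747−0.0464+0.3371²/2)·2.6706) / 0.550888 = (0.055055 + 0.227317) / 0.550888 = 0.512575
d₂ = d₁ − σ√T = 0.512575 − 0.550888 = -0.038313
e^{−rT} = 0.819145
e^{−qT} = 0.883454
N(−d₁) = 0.304124,  N(−d₂) = 0.515281
price = K·e^{−rT}·N(−d₂) − S·e^{−qT}·N(−d₁) = 60.257542 − 40.527667 = 19.729876

exchange price = 10.946506
Δ1 = 0.436571
Δ2 = -0.344519
price(RST put K=142.76) = 19.729876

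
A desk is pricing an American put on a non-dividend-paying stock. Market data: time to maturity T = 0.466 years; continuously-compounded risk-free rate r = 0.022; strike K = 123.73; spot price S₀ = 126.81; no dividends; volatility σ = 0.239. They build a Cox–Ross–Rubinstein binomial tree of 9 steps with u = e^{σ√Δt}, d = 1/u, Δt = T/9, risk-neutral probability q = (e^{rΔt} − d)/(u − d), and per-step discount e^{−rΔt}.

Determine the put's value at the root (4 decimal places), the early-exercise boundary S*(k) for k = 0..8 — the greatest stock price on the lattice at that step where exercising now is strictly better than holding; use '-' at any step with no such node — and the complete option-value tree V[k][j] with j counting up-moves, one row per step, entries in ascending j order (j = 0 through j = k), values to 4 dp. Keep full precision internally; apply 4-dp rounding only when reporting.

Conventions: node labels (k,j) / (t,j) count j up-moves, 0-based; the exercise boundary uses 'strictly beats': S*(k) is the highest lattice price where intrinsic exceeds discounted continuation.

params: Δt=0.05178 u=1.05589 d=0.94707 q=0.49688 e^(-rΔt)=0.99886
t_9 payoffs: 46.0004 37.0691 27.1114 16.0097 3.6322 0.0000 0.0000 0.0000 0.0000 0.0000
t_8: node(8,0) S=82.0738 payoff=41.6562 vs cont=41.5153 → 41.6562 [stop]  node(8,1) S=91.5044 payoff=32.2256 vs cont=32.0847 → 32.2256 [stop]  node(8,2) S=102.0186 payoff=21.7114 vs cont=21.5706 → 21.7114 [stop]  node(8,3) S=113.7408 payoff=9.9892 vs cont=9.8483 → 9.9892 [stop]  node(8,4) S=126.8100 payoff=0.0000 vs cont=1.8254 → 1.8254 [wait]  node(8,5) S=141.3809 payoff=0.0000 vs cont=0.0000 → 0.0000 [wait]  node(8,6) S=157.6260 payoff=0.0000 vs cont=0.0000 → 0.0000 [wait]  node(8,7) S=175.7377 payoff=0.0000 vs cont=0.0000 → 0.0000 [wait]  node(8,8) S=195.9306 payoff=0.0000 vs cont=0.0000 → 0.0000 [wait]  ⇒ S*(8)=113.7408
t_7: node(7,0) S=86.6609 payoff=37.0691 vs cont=36.9282 → 37.0691 [stop]  node(7,1) S=96.6186 payoff=27.1114 vs cont=26.9706 → 27.1114 [stop]  node(7,2) S=107.7203 payoff=16.0097 vs cont=15.8688 → 16.0097 [stop]  node(7,3) S=120.0978 payoff=3.6322 vs cont=5.9260 → 5.9260 [wait]  node(7,4) S=133.8974 payoff=0.0000 vs cont=0.9173 → 0.9173 [wait]  node(7,5) S=149.2826 payoff=0.0000 vs cont=0.0000 → 0.0000 [wait]  node(7,6) S=166.4357 payoff=0.0000 vs cont=0.0000 → 0.0000 [wait]  node(7,7) S=185.5597 payoff=0.0000 vs cont=0.0000 → 0.0000 [wait]  ⇒ S*(7)=107.7203
t_6: node(6,0) S=91.5044 payoff=32.2256 vs cont=32.0847 → 32.2256 [stop]  node(6,1) S=102.0186 payoff=21.7114 vs cont=21.5706 → 21.7114 [stop]  node(6,2) S=113.7408 payoff=9.9892 vs cont=10.9867 → 10.9867 [wait]  node(6,3) S=126.8100 payoff=0.0000 vs cont=3.4334 → 3.4334 [wait]  node(6,4) S=141.3809 payoff=0.0000 vs cont=0.4610 → 0.4610 [wait]  node(6,5) S=157.6260 payoff=0.0000 vs cont=0.0000 → 0.0000 [wait]  node(6,6) S=175.7377 payoff=0.0000 vs cont=0.0000 → 0.0000 [wait]  ⇒ S*(6)=102.0186
t_5: node(5,0) S=96.6186 payoff=27.1114 vs cont=26.9706 → 27.1114 [stop]  node(5,1) S=107.7203 payoff=16.0097 vs cont=16.3639 → 16.3639 [wait]  node(5,2) S=120.0978 payoff=3.6322 vs cont=7.2254 → 7.2254 [wait]  node(5,3) S=133.8974 payoff=0.0000 vs cont=1.9542 → 1.9542 [wait]  node(5,4) S=149.2826 payoff=0.0000 vs cont=0.2317 → 0.2317 [wait]  node(5,5) S=166.4357 payoff=0.0000 vs cont=0.0000 → 0.0000 [wait]  ⇒ S*(5)=96.6186
t_4: node(4,0) S=102.0186 payoff=21.7114 vs cont=21.7464 → 21.7464 [wait]  node(4,1) S=113.7408 payoff=9.9892 vs cont=11.8097 → 11.8097 [wait]  node(4,2) S=126.8100 payoff=0.0000 vs cont=4.6010 → 4.6010 [wait]  node(4,3) S=141.3809 payoff=0.0000 vs cont=1.0971 → 1.0971 [wait]  node(4,4) S=157.6260 payoff=0.0000 vs cont=0.1164 → 0.1164 [wait]  ⇒ S*(4)=-
t_3: node(3,0) S=107.7203 payoff=16.0097 vs cont=16.7899 → 16.7899 [wait]  node(3,1) S=120.0978 payoff=3.6322 vs cont=8.2185 → 8.2185 [wait]  node(3,2) S=133.8974 payoff=0.0000 vs cont=2.8567 → 2.8567 [wait]  node(3,3) S=149.2826 payoff=0.0000 vs cont=0.6091 → 0.6091 [wait]  ⇒ S*(3)=-
t_2: node(2,0) S=113.7408 payoff=9.9892 vs cont=12.5166 → 12.5166 [wait]  node(2,1) S=126.8100 payoff=0.0000 vs cont=5.5480 → 5.5480 [wait]  node(2,2) S=141.3809 payoff=0.0000 vs cont=1.7379 → 1.7379 [wait]  ⇒ S*(2)=-
t_1: node(1,0) S=120.0978 payoff=3.6322 vs cont=9.0437 → 9.0437 [wait]  node(1,1) S=133.8974 payoff=0.0000 vs cont=3.6507 → 3.6507 [wait]  ⇒ S*(1)=-
t_0: node(0,0) S=126.8100 payoff=0.0000 vs cont=6.3568 → 6.3568 [wait]  ⇒ S*(0)=-

price = 6.3568
boundary = - - - - - 96.6186 102.0186 107.7203 113.7408
tree:
6.3568
9.0437 3.6507
12.5166 5.5480 1.7379
16.7899 8.2185 2.8567 0.6091
21.7464 11.8097 4.6010 1.0971 0.1164
27.1114 16.3639 7.2254 1.9542 0.2317 0.0000
32.2256 21.7114 10.9867 3.4334 0.4610 0.0000 0.0000
37.0691 27.1114 16.0097 5.9260 0.9173 0.0000 0.0000 0.0000
41.6562 32.2256 21.7114 9.9892 1.8254 0.0000 0.0000 0.0000 0.0000
46.0004 37.0691 27.1114 16.0097 3.6322 0.0000 0.0000 0.0000 0.0000 0.0000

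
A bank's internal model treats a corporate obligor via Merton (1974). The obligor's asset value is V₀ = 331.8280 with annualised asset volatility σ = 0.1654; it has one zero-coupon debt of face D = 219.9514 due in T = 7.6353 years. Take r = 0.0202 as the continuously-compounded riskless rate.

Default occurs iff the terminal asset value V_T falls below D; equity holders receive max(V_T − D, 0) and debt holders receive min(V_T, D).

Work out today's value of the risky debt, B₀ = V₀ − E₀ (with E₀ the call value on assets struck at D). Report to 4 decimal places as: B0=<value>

Equity is a call on the firm's assets struck at D = 219.9514:
d₁ = [ln(V₀/D) + (r + σ²/2)T] / (σ√T)
   = [ln(331.8280/219.9514) + (0.0202 + 0.5·0.1654²)·7.6353] / (0.1654·√7.6353)
   = [0.411210 + 0.258673] / 0.457034 = 1.465719
d₂ = d₁ − σ√T = 1.465719 − 0.457034 = 1.008684
N(d₁) = 0.928638,  N(d₂) = 0.843437,  e^(−rT) = 0.857072
E₀ = V₀·N(d₁) − D·e^(−rT)·N(d₂)
   = 331.8280·0.928638 − 219.9514·0.857072·0.843437 = 149.148039
B₀ = V₀ − E₀ = 331.8280 − 149.148039 = 182.679961

B0=182.6800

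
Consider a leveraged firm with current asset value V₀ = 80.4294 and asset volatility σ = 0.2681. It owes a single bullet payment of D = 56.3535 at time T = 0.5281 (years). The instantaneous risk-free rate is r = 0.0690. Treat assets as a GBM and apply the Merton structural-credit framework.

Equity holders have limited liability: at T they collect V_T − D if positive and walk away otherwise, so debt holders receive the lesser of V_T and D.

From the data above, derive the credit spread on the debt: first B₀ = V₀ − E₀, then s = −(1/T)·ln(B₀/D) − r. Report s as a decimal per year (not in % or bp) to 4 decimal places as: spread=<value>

Equity is a call on the firm's assets struck at D = 56.3535:
d₁ = [ln(V₀/D) + (r + σ²/2)T] / (σ√T)
   = [ln(80.4294/56.3535) + (0.0690 + 0.5·0.2681²)·0.5281] / (0.2681·√0.5281)
   = [0.355735 + 0.055418] / 0.194830 = 2.110324
d₂ = d₁ − σ√T = 2.110324 − 0.194830 = 1.915495
N(d₁) = 0.982585,  N(d₂) = 0.972285,  e^(−rT) = 0.964217
E₀ = V₀·N(d₁) − D·e^(−rT)·N(d₂)
   = 80.4294·0.982585 − 56.3535·0.964217·0.972285 = 26.197636
B₀ = V₀ − E₀ = 80.4294 − 26.197636 = 54.231764
spread = −(1/T)·ln(B₀/D) − r = −(1/0.5281)·ln(54.231764/56.3535) − 0.0690 = 0.00367103

spread=0.0037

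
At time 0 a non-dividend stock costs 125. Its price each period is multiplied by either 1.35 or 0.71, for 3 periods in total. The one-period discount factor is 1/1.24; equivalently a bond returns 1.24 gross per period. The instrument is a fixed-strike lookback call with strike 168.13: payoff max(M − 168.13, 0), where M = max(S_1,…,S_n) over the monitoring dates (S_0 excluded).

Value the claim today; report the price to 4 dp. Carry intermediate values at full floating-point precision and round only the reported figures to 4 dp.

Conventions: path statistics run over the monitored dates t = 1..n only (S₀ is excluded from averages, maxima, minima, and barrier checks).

No-arbitrage gives p* = (R−d)/(u−d) = 0.8281: enumerate every path, weight its payoff by its p*-probability, and discount by R^3.
Enumerate all 2^3 = 8 price paths (U = up ×1.35, D = down ×0.71); each path with k up-moves has probability p*^k·(1−p*)^(3−k).
DDD: M=88.7500, payoff=0.0000, prob=0.005077
UDD: M=168.7500, payoff=0.6200, prob=0.024464
DUD: M=119.8125, payoff=0.0000, prob=0.024464
UUD: M=227.8125, payoff=59.6825, prob=0.117870
DDU: M=88.7500, payoff=0.0000, prob=0.024464
UDU: M=168.7500, payoff=0.6200, prob=0.117870
DUU: M=161.7469, payoff=0.0000, prob=0.117870
UUU: M=307.5469, payoff=139.4169, prob=0.567921
Price = Σ prob·payoff / R^3 = 86.300770 / 1.906624 = 45.2637

price = 45.2637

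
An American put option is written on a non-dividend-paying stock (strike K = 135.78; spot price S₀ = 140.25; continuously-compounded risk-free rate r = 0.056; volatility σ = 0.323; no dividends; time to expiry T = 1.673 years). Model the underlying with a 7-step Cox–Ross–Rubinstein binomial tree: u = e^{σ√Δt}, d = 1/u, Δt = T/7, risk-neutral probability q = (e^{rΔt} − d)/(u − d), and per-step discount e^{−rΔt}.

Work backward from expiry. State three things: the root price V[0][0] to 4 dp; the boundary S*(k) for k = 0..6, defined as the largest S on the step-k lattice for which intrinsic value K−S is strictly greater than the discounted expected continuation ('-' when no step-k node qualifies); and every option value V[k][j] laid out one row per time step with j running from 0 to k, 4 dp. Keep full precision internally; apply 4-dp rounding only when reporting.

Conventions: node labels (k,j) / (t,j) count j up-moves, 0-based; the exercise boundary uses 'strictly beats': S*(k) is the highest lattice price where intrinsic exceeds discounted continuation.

price = 16.3261
boundary = - - - 87.3310 74.5745 87.3310 102.2696
tree:
16.3261
24.2610 8.9259
34.9192 14.3836 3.7744
48.4490 22.4910 6.7611 0.9256
61.2055 33.8457 11.8783 1.8878 0.0000
72.0987 48.4490 20.3284 3.8503 0.0000 0.0000
81.4007 61.2055 33.5104 7.8529 0.0000 0.0000 0.0000
89.3439 72.0987 48.4490 16.0164 0.0000 0.0000 0.0000 0.0000

params: Δt=0.23900 u=1.17106 d=0.85393 q=0.50309 e^(-rΔt)=0.98671
t_7 payoffs: 89.3439 72.0987 48.4490 16.0164 0.0000 0.0000 0.0000 0.0000
t_6: node(6,0) S=54.3793 payoff=81.4007 vs cont=79.5955 → 81.4007 [stop]  node(6,1) S=74.5745 payoff=61.2055 vs cont=59.4003 → 61.2055 [stop]  node(6,2) S=102.2696 payoff=33.5104 vs cont=31.7052 → 33.5104 [stop]  node(6,3) S=140.2500 payoff=0.0000 vs cont=7.8529 → 7.8529 [wait]  node(6,4) S=192.3354 payoff=0.0000 vs cont=0.0000 → 0.0000 [wait]  node(6,5) S=263.7640 payoff=0.0000 vs cont=0.0000 → 0.0000 [wait]  node(6,6) S=361.7194 payoff=0.0000 vs cont=0.0000 → 0.0000 [wait]  ⇒ S*(6)=102.2696
t_5: node(5,0) S=63.6813 payoff=72.0987 vs cont=70.2935 → 72.0987 [stop]  node(5,1) S=87.3310 payoff=48.4490 vs cont=46.6438 → 48.4490 [stop]  node(5,2) S=119.7636 payoff=16.0164 vs cont=20.3284 → 20.3284 [wait]  node(5,3) S=164.2408 payoff=0.0000 vs cont=3.8503 → 3.8503 [wait]  node(5,4) S=225.2358 payoff=0.0000 vs cont=0.0000 → 0.0000 [wait]  node(5,5) S=308.8827 payoff=0.0000 vs cont=0.0000 → 0.0000 [wait]  ⇒ S*(5)=87.3310
t_4: node(4,0) S=74.5745 payoff=61.2055 vs cont=59.4003 → 61.2055 [stop]  node(4,1) S=102.2696 payoff=33.5104 vs cont=33.8457 → 33.8457 [wait]  node(4,2) S=140.2500 payoff=0.0000 vs cont=11.8783 → 11.8783 [wait]  node(4,3) S=192.3354 payoff=0.0000 vs cont=1.8878 → 1.8878 [wait]  node(4,4) S=263.7640 payoff=0.0000 vs cont=0.0000 → 0.0000 [wait]  ⇒ S*(4)=74.5745
t_3: node(3,0) S=87.3310 payoff=48.4490 vs cont=46.8103 → 48.4490 [stop]  node(3,1) S=119.7636 payoff=16.0164 vs cont=22.4910 → 22.4910 [wait]  node(3,2) S=164.2408 payoff=0.0000 vs cont=6.7611 → 6.7611 [wait]  node(3,3) S=225.2358 payoff=0.0000 vs cont=0.9256 → 0.9256 [wait]  ⇒ S*(3)=87.3310
t_2: node(2,0) S=102.2696 payoff=33.5104 vs cont=34.9192 → 34.9192 [wait]  node(2,1) S=140.2500 payoff=0.0000 vs cont=14.3836 → 14.3836 [wait]  node(2,2) S=192.3354 payoff=0.0000 vs cont=3.7744 → 3.7744 [wait]  ⇒ S*(2)=-
t_1: node(1,0) S=119.7636 payoff=16.0164 vs cont=24.2610 → 24.2610 [wait]  node(1,1) S=164.2408 payoff=0.0000 vs cont=8.9259 → 8.9259 [wait]  ⇒ S*(1)=-
t_0: node(0,0) S=140.2500 payoff=0.0000 vs cont=16.3261 → 16.3261 [wait]  ⇒ S*(0)=-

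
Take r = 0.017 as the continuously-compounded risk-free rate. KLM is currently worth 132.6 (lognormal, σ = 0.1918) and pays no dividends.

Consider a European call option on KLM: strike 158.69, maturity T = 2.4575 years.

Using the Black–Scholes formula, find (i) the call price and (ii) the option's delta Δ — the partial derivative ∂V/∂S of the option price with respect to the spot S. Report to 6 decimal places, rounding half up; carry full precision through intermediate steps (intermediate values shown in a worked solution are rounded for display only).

σ√T = 0.1918·√2.4575 = 0.300674
d₁ = (ln(S/K) + (r+σ²/2)T) / (σ√T) = (ln(132.6/158.69) + (0.017+0.1918²/2)·2.4575) / 0.300674 = (-0.179616 + 0.086980) / 0.300674 = -0.308094
d₂ = d₁ − σ√T = -0.308094 − 0.300674 = -0.608768
e^{−rT} = 0.959083
N(d₁) = 0.379005,  N(d₂) = 0.271339
Call price V = S·N(d₁) − K·e^{−rT}·N(d₂) = 50.256122 − 41.296997 = 8.959125
Δ = N(d₁) = 0.379005

price = 8.959125
Δ = 0.379005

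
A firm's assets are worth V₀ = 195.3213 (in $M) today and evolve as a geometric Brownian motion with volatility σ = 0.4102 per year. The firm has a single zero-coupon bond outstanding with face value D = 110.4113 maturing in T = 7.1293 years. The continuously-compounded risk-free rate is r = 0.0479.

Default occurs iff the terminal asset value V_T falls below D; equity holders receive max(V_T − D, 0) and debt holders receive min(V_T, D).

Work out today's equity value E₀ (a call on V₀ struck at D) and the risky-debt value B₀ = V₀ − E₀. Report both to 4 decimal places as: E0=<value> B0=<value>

With assets at 195.3213 and a single debt payment of 110.4113 at 7.1293 years:
d₁ = [ln(V₀/D) + (r + σ²/2)T] / (σ√T)
   = [ln(195.3213/110.4113) + (0.0479 + 0.5·0.4102²)·7.1293] / (0.4102·√7.1293)
   = [0.570433 + 0.941296] / 1.095265 = 1.380241
d₂ = d₁ − σ√T = 1.380241 − 1.095265 = 0.284976
N(d₁) = 0.916244,  N(d₂) = 0.612169,  e^(−rT) = 0.710708
E₀ = V₀·N(d₁) − D·e^(−rT)·N(d₂)
   = 195.3213·0.916244 − 110.4113·0.710708·0.612169 = 130.924910
B₀ = V₀ − E₀ = 195.3213 − 130.924910 = 64.396390

E0=130.9249 B0=64.3964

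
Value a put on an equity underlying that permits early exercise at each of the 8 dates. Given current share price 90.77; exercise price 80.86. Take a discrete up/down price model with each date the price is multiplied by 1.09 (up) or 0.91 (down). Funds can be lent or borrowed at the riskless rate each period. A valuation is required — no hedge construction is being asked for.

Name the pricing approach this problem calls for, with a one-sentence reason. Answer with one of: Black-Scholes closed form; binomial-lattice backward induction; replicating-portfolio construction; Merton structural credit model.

Key observation: with exercise allowed before expiry on a discrete up/down model (8 steps from spot 90.77), the strike-80.86 put's value must be rolled back through the tree testing early exercise at each node.

framework: binomial-lattice backward induction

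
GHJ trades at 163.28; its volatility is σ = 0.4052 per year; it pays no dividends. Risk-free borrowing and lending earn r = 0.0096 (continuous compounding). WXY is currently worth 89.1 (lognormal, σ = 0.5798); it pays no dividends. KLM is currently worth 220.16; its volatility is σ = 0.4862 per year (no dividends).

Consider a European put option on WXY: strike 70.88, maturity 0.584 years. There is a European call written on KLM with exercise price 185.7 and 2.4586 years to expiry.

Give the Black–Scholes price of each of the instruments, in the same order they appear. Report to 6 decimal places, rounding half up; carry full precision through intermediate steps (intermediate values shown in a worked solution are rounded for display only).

price(WXY put K=70.88) = 6.552774
price(KLM call K=185.7) = 80.826874

[WXY put K=70.88]
σ√T = 0.5798·√0.584 = 0.443083
d₁ = (ln(S/K) + (r+σ²/2)T) / (σ√T) = (ln(89.1/70.88) + (0.0096+0.5798²/2)·0.584) / 0.443083 = (0.228771 + 0.103767) / 0.443083 = 0.750511
d₂ = d₁ − σ√T = 0.750511 − 0.443083 = 0.307429
e^{−rT} = 0.994409
N(−d₁) = 0.226473,  N(−d₂) = 0.379258
price = K·e^{−rT}·N(−d₂) − S·N(−d₁) = 26.731552 − 20.178778 = 6.552774
[KLM call K=185.7]
σ√T = 0.4862·√2.4586 = 0.762358
d₁ = (ln(S/K) + (r+σ²/2)T) / (σ√T) = (ln(220.16/185.7) + (0.0096+0.4862²/2)·2.4586) / 0.762358 = (0.170222 + 0.314197) / 0.762358 = 0.635423
d₂ = d₁ − σ√T = 0.635423 − 0.762358 = -0.126935
e^{−rT} = 0.976674
N(d₁) = 0.737424,  N(d₂) = 0.449496
price = S·N(d₁) − K·e^{−rT}·N(d₂) = 162.351175 − 81.524301 = 80.826874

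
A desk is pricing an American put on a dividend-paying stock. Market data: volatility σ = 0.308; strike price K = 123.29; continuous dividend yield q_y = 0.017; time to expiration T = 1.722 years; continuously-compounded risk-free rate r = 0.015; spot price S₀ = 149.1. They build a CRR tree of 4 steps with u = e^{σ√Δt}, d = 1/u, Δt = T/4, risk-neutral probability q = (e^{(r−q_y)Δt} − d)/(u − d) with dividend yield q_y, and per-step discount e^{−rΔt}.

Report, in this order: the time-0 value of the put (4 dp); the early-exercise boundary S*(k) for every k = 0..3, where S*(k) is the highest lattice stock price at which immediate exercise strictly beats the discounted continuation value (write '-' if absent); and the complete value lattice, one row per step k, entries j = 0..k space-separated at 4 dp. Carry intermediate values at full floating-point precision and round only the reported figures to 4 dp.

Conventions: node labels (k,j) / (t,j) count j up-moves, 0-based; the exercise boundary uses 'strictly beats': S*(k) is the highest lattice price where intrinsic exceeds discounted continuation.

price = 12.1840
boundary = - - - 81.3172
tree:
12.1840
19.0133 3.9298
28.8388 7.1594 0.0000
41.9728 13.0429 0.0000 0.0000
56.8519 23.7615 0.0000 0.0000 0.0000

Δt=0.43050, u=1.22395, d=0.81702, q=0.44753, disc=e^(-rΔt)=0.99356
k=4 terminal: V=max(K-S,0) → 56.8519 23.7615 0.0000 0.0000 0.0000
k=3: j=0 S=81.3172 intr=41.9728 cont=41.7722 V=41.9728[EX]; j=1 S=121.8183 intr=1.4717 cont=13.0429 V=13.0429[hold]; j=2 S=182.4915 intr=0.0000 cont=0.0000 V=0.0000[hold]; j=3 S=273.3838 intr=0.0000 cont=0.0000 V=0.0000[hold]  S*(3)=81.3172
k=2: j=0 S=99.5285 intr=23.7615 cont=28.8388 V=28.8388[hold]; j=1 S=149.1000 intr=0.0000 cont=7.1594 V=7.1594[hold]; j=2 S=223.3612 intr=0.0000 cont=0.0000 V=0.0000[hold]  S*(2)=-
k=1: j=0 S=121.8183 intr=1.4717 cont=19.0133 V=19.0133[hold]; j=1 S=182.4915 intr=0.0000 cont=3.9298 V=3.9298[hold]  S*(1)=-
k=0: j=0 S=149.1000 intr=0.0000 cont=12.1840 V=12.1840[hold]  S*(0)=-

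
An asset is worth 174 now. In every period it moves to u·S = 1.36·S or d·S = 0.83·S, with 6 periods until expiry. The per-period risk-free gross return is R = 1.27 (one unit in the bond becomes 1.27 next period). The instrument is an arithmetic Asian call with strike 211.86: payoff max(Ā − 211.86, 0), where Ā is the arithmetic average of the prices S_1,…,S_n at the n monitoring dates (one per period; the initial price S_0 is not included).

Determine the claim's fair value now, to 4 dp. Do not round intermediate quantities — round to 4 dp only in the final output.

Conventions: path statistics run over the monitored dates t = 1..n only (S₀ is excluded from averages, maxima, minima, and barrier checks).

Under the martingale measure an up-move has probability p* = 0.8302; value the claim as the probability-weighted average of per-path payoffs, discounted 6 periods at R = 1.27.
Enumerate all 2^6 = 64 price paths (U = up ×1.36, D = down ×0.83); each path with k up-moves has probability p*^k·(1−p*)^(6−k).
DDDDDD: Ā=95.2973, payoff=0.0000, prob=0.000024
UDDDDD: Ā=156.1498, payoff=0.0000, prob=0.000117
DUDDDD: Ā=140.7798, payoff=0.0000, prob=0.000117
UUDDDD: Ā=230.6754, payoff=18.8154, prob=0.000573
DDUDDD: Ā=128.0227, payoff=0.0000, prob=0.000117
UDUDDD: Ā=209.7722, payoff=0.0000, prob=0.000573
DUUDDD: Ā=194.4022, payoff=0.0000, prob=0.000573
UUUDDD: Ā=318.5385, payoff=106.6785, prob=0.002802
DDDUDD: Ā=117.4343, payoff=0.0000, prob=0.000117
UDDUDD: Ā=192.4225, payoff=0.0000, prob=0.000573
DUDUDD: Ā=177.0525, payoff=0.0000, prob=0.000573
UUDUDD: Ā=290.1102, payoff=78.2502, prob=0.002802
DDUUDD: Ā=164.2954, payoff=0.0000, prob=0.000573
UDUUDD: Ā=269.2070, payoff=57.3470, prob=0.002802
DUUUDD: Ā=253.8370, payoff=41.9770, prob=0.002802
UUUUDD: Ā=415.9256, payoff=204.0656, prob=0.013697
DDDDUD: Ā=108.6460, payoff=0.0000, prob=0.000117
UDDDUD: Ā=178.0223, payoff=0.0000, prob=0.000573
DUDDUD: Ā=162.6523, payoff=0.0000, prob=0.000573
UUDDUD: Ā=266.5146, payoff=54.6546, prob=0.002802
DDUDUD: Ā=149.8952, payoff=0.0000, prob=0.000573
UDUDUD: Ā=245.6114, payoff=33.7514, prob=0.002802
DUUDUD: Ā=230.2414, payoff=18.3814, prob=0.002802
UUUDUD: Ā=377.2631, payoff=165.4031, prob=0.013697
DDDUUD: Ā=139.3068, payoff=0.0000, prob=0.000573
UDDUUD: Ā=228.2618, payoff=16.4018, prob=0.002802
DUDUUD: Ā=212.8918, payoff=1.0318, prob=0.002802
UUDUUD: Ā=348.8347, payoff=136.9747, prob=0.013697
DDUUUD: Ā=200.1347, payoff=0.0000, prob=0.002802
UDUUUD: Ā=327.9315, payoff=116.0715, prob=0.013697
DUUUUD: Ā=312.5615, payoff=100.7015, prob=0.013697
UUUUUD: Ā=512.1490, payoff=300.2890, prob=0.066965
DDDDDU: Ā=101.3516, payoff=0.0000, prob=0.000117
UDDDDU: Ā=166.0701, payoff=0.0000, prob=0.000573
DUDDDU: Ā=150.7001, payoff=0.0000, prob=0.000573
UUDDDU: Ā=246.9304, payoff=35.0704, prob=0.002802
DDUDDU: Ā=137.9430, payoff=0.0000, prob=0.000573
UDUDDU: Ā=226.0272, payoff=14.1672, prob=0.002802
DUUDDU: Ā=210.6572, payoff=0.0000, prob=0.002802
UUUDDU: Ā=345.1732, payoff=133.3132, prob=0.013697
DDDUDU: Ā=127.3546, payoff=0.0000, prob=0.000573
UDDUDU: Ā=208.6775, payoff=0.0000, prob=0.002802
DUDUDU: Ā=193.3075, payoff=0.0000, prob=0.002802
UUDUDU: Ā=316.7448, payoff=104.8848, prob=0.013697
DDUUDU: Ā=180.5504, payoff=0.0000, prob=0.002802
UDUUDU: Ā=295.8416, payoff=83.9816, prob=0.013697
DUUUDU: Ā=280.4716, payoff=68.6116, prob=0.013697
UUUUDU: Ā=459.5679, payoff=247.7079, prob=0.066965
DDDDUU: Ā=118.5663, payoff=0.0000, prob=0.000573
UDDDUU: Ā=194.2773, payoff=0.0000, prob=0.002802
DUDDUU: Ā=178.9073, payoff=0.0000, prob=0.002802
UUDDUU: Ā=293.1493, payoff=81.2893, prob=0.013697
DDUDUU: Ā=166.1502, payoff=0.0000, prob=0.002802
UDUDUU: Ā=272.2461, payoff=60.3861, prob=0.013697
DUUDUU: Ā=256.8761, payoff=45.0161, prob=0.013697
UUUDUU: Ā=420.9054, payoff=209.0454, prob=0.066965
DDDUUU: Ā=155.5618, payoff=0.0000, prob=0.002802
UDDUUU: Ā=254.8964, payoff=43.0364, prob=0.013697
DUDUUU: Ā=239.5264, payoff=27.6664, prob=0.013697
UUDUUU: Ā=392.4770, payoff=180.6170, prob=0.066965
DDUUUU: Ā=226.7693, payoff=14.9093, prob=0.013697
UDUUUU: Ā=371.5738, payoff=159.7138, prob=0.066965
DUUUUU: Ā=356.2038, payoff=144.3438, prob=0.066965
UUUUUU: Ā=583.6593, payoff=371.7993, prob=0.327387
Price = Σ prob·payoff / R^6 = 225.156351 / 4.195873 = 53.6614

price = 53.6614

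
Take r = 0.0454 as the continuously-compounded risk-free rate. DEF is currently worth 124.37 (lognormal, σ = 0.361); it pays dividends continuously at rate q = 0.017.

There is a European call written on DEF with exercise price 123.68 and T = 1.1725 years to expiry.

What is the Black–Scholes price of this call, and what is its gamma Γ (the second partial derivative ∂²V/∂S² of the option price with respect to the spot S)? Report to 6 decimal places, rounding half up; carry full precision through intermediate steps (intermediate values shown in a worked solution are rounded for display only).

price = 20.945671
Γ = 0.007702

σ√T = 0.361·√1.1725 = 0.390898
d₁ = (ln(S/K) + (r−q+σ²/2)T) / (σ√T) = (ln(124.37/123.68) + (0.0454−0.017+0.361²/2)·1.1725) / 0.390898 = (0.005563 + 0.109700) / 0.390898 = 0.294867
d₂ = d₁ − σ√T = 0.294867 − 0.390898 = -0.096031
e^{−rT} = 0.948160
e^{−qT} = 0.980265
N(d₁) = 0.615952,  N(d₂) = 0.461748
Call price V = S·e^{−qT}·N(d₁) − K·e^{−rT}·N(d₂) = 75.094166 − 54.148495 = 20.945671
φ(d₁) = (1/√(2π))·e^{−d₁²/2} = 0.381970
Γ = e^{−qT}·φ(d₁) / (S·σ·√T) = 0.007702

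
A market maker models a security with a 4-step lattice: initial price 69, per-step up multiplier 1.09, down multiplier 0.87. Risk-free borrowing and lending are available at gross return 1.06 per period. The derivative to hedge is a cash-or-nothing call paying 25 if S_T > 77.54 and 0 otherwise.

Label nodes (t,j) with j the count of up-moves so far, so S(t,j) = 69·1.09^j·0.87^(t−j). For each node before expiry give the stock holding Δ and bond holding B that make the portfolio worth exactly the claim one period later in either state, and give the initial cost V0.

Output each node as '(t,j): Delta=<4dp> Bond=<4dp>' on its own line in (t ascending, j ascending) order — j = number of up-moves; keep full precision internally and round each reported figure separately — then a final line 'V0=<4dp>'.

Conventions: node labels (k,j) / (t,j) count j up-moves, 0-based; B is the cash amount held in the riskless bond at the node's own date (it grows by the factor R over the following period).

The replicating-portfolio and risk-neutral prices coincide; use p* = (1.06−0.87)/(1.09−0.87) = 0.8636 for the latter.
Expiry values: V(4,0)=0.0000, V(4,1)=0.0000, V(4,2)=0.0000, V(4,3)=25.0000, V(4,4)=25.0000
(3,0): S=45.4367. Δ = (V_up−V_dn)/(S_up−S_dn) = (0.0000−0.0000)/(49.5260−39.5299) = 0.0000. V = [p*·0.0000 + (1−p*)·0.0000]/1.06 = 0.0000. B = V − Δ·S = 0.0000.
(3,1): S=56.9264. Δ = (V_up−V_dn)/(S_up−S_dn) = (0.0000−0.0000)/(62.0498−49.5260) = 0.0000. V = [p*·0.0000 + (1−p*)·0.0000]/1.06 = 0.0000. B = V − Δ·S = 0.0000.
(3,2): S=71.3216. Δ = (V_up−V_dn)/(S_up−S_dn) = (25.0000−0.0000)/(77.7406−62.0498) = 1.5933. V = [p*·25.0000 + (1−p*)·0.0000]/1.06 = 20.3688. B = V − Δ·S = -93.2676.
(3,3): S=89.3570. Δ = (V_up−V_dn)/(S_up−S_dn) = (25.0000−25.0000)/(97.3991−77.7406) = 0.0000. V = [p*·25.0000 + (1−p*)·25.0000]/1.06 = 23.5849. B = V − Δ·S = 23.5849.
(2,0): S=52.2261. Δ = (V_up−V_dn)/(S_up−S_dn) = (0.0000−0.0000)/(56.9264−45.4367) = 0.0000. V = [p*·0.0000 + (1−p*)·0.0000]/1.06 = 0.0000. B = V − Δ·S = 0.0000.
(2,1): S=65.4327. Δ = (V_up−V_dn)/(S_up−S_dn) = (20.3688−0.0000)/(71.3216−56.9264) = 1.4150. V = [p*·20.3688 + (1−p*)·0.0000]/1.06 = 16.5955. B = V − Δ·S = -75.9899.
(2,2): S=81.9789. Δ = (V_up−V_dn)/(S_up−S_dn) = (23.5849−20.3688)/(89.3570−71.3216) = 0.1783. V = [p*·23.5849 + (1−p*)·20.3688]/1.06 = 21.8362. B = V − Δ·S = 7.2174.
(1,0): S=60.0300. Δ = (V_up−V_dn)/(S_up−S_dn) = (16.5955−0.0000)/(65.4327−52.2261) = 1.2566. V = [p*·16.5955 + (1−p*)·0.0000]/1.06 = 13.5212. B = V − Δ·S = -61.9129.
(1,1): S=75.2100. Δ = (V_up−V_dn)/(S_up−S_dn) = (21.8362−16.5955)/(81.9789−65.4327) = 0.3167. V = [p*·21.8362 + (1−p*)·16.5955]/1.06 = 19.9260. B = V − Δ·S = -3.8953.
(0,0): S=69.0000. Δ = (V_up−V_dn)/(S_up−S_dn) = (19.9260−13.5212)/(75.2100−60.0300) = 0.4219. V = [p*·19.9260 + (1−p*)·13.5212]/1.06 = 17.9741. B = V − Δ·S = -11.1385.
Check: Δ(0,0)·S0 + B(0,0) = 17.9741 = V0.

(0,0): Delta=0.4219 Bond=-11.1385
(1,0): Delta=1.2566 Bond=-61.9129
(1,1): Delta=0.3167 Bond=-3.8953
(2,0): Delta=0.0000 Bond=0.0000
(2,1): Delta=1.4150 Bond=-75.9899
(2,2): Delta=0.1783 Bond=7.2174
(3,0): Delta=0.0000 Bond=0.0000
(3,1): Delta=0.0000 Bond=0.0000
(3,2): Delta=1.5933 Bond=-93.2676
(3,3): Delta=0.0000 Bond=23.5849
V0=17.9741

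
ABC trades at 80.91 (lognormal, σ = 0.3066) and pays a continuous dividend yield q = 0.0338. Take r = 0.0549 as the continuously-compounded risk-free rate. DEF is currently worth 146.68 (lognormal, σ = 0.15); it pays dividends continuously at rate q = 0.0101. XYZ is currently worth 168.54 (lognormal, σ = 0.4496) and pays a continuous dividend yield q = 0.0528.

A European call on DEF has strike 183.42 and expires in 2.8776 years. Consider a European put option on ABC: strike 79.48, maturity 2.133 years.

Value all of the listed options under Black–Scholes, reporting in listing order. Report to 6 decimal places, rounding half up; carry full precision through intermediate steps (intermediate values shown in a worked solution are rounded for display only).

price(DEF call K=183.42) = 9.099080
price(ABC put K=79.48) = 10.763140

[DEF call K=183.42]
σ√T = 0.15·√2.8776 = 0.254452
d₁ = (ln(S/K) + (r−q+σ²/2)T) / (σ√T) = (ln(146.68/183.42) + (0.0549−0.0101+0.15²/2)·2.8776) / 0.254452 = (-0.223525 + 0.161289) / 0.254452 = -0.244587
d₂ = d₁ − σ√T = -0.244587 − 0.254452 = -0.499040
e^{−rT} = 0.853867
e^{−qT} = 0.971355
N(d₁) = 0.403388,  N(d₂) = 0.308876
price = S·e^{−qT}·N(d₁) − K·e^{−rT}·N(d₂) = 57.474036 − 48.374956 = 9.099080
[ABC put K=79.48]
σ√T = 0.3066·√2.133 = 0.447783
d₁ = (ln(S/K) + (r−q+σ²/2)T) / (σ√T) = (ln(80.91/79.48) + (0.0549−0.0338+0.3066²/2)·2.133) / 0.447783 = (0.017832 + 0.145261) / 0.447783 = 0.364224
d₂ = d₁ − σ√T = 0.364224 − 0.447783 = -0.083559
e^{−rT} = 0.889495
e^{−qT} = 0.930442
N(−d₁) = 0.357846,  N(−d₂) = 0.533297
price = K·e^{−rT}·N(−d₂) − S·e^{−qT}·N(−d₁) = 37.702494 − 26.939354 = 10.763140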